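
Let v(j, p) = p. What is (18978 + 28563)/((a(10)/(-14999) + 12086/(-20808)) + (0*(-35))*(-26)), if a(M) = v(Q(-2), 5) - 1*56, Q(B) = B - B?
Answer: -7418753843436/90108353 ≈ -82332.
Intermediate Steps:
Q(B) = 0
a(M) = -51 (a(M) = 5 - 1*56 = 5 - 56 = -51)
(18978 + 28563)/((a(10)/(-14999) + 12086/(-20808)) + (0*(-35))*(-26)) = (18978 + 28563)/((-51/(-14999) + 12086/(-20808)) + (0*(-35))*(-26)) = 47541/((-51*(-1/14999) + 12086*(-1/20808)) + 0*(-26)) = 47541/((51/14999 - 6043/10404) + 0) = 47541/(-90108353/156049596 + 0) = 47541/(-90108353/156049596) = 47541*(-156049596/90108353) = -7418753843436/90108353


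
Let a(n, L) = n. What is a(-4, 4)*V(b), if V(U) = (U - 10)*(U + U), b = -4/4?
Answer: -88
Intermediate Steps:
b = -1 (b = -4*1/4 = -1)
V(U) = 2*U*(-10 + U) (V(U) = (-10 + U)*(2*U) = 2*U*(-10 + U))
a(-4, 4)*V(b) = -8*(-1)*(-10 - 1) = -8*(-1)*(-11) = -4*22 = -88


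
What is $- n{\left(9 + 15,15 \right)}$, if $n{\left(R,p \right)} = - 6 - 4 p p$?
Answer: $-5400$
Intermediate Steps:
$n{\left(R,p \right)} = 24 p^{2}$ ($n{\left(R,p \right)} = - 6 \left(- 4 p^{2}\right) = 24 p^{2}$)
$- n{\left(9 + 15,15 \right)} = - 24 \cdot 15^{2} = - 24 \cdot 225 = \left(-1\right) 5400 = -5400$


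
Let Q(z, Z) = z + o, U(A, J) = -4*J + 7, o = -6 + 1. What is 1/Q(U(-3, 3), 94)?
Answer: -⅒ ≈ -0.10000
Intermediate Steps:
o = -5
U(A, J) = 7 - 4*J
Q(z, Z) = -5 + z (Q(z, Z) = z - 5 = -5 + z)
1/Q(U(-3, 3), 94) = 1/(-5 + (7 - 4*3)) = 1/(-5 + (7 - 12)) = 1/(-5 - 5) = 1/(-10) = -⅒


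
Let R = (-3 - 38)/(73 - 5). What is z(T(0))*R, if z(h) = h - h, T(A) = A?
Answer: 0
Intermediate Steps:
R = -41/68 ≈ -0.60294
z(h) = 0
z(T(0))*R = 0*(-41/68) = 0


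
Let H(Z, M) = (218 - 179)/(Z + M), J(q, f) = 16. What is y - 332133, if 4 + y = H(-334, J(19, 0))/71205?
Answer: -2506880399023/7547730 ≈ -3.3214e+5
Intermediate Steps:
H(Z, M) = 39/(M + Z)
y = -30190933/7547730 (y = -4 + (39/(16 - 334))/71205 = -4 + (39/(-318))*(1/71205) = -4 + (39*(-1/318))*(1/71205) = -4 - 13/106*1/71205 = -4 - 13/7547730 = -30190933/7547730 ≈ -4.0000)
y - 332133 = -30190933/7547730 - 332133 = -2506880399023/7547730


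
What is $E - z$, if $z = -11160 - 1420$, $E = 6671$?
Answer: $19251$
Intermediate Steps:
$z = -12580$ ($z = -11160 - 1420 = -12580$)
$E - z = 6671 - -12580 = 6671 + 12580 = 19251$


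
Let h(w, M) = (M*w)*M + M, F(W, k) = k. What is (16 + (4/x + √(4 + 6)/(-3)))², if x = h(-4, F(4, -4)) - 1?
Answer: 1215290/4761 - 2200*√10/207 ≈ 221.65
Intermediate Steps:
h(w, M) = M + w*M² (h(w, M) = w*M² + M = M + w*M²)
x = -69 (x = -4*(1 - 4*(-4)) - 1 = -4*(1 + 16) - 1 = -4*17 - 1 = -68 - 1 = -69)
(16 + (4/x + √(4 + 6)/(-3)))² = (16 + (4/(-69) + √(4 + 6)/(-3)))² = (16 + (4*(-1/69) + √10*(-⅓)))² = (16 + (-4/69 - √10/3))² = (1100/69 - √10/3)²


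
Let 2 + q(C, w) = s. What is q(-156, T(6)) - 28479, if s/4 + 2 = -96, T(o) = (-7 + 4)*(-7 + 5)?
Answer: -28873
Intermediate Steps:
T(o) = 6 (T(o) = -3*(-2) = 6)
s = -392 (s = -8 + 4*(-96) = -8 - 384 = -392)
q(C, w) = -394 (q(C, w) = -2 - 392 = -394)
q(-156, T(6)) - 28479 = -394 - 28479 = -28873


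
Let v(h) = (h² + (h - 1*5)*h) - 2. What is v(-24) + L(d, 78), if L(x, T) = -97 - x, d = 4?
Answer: 1169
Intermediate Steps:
v(h) = -2 + h² + h*(-5 + h) (v(h) = (h² + (h - 5)*h) - 2 = (h² + (-5 + h)*h) - 2 = (h² + h*(-5 + h)) - 2 = -2 + h² + h*(-5 + h))
v(-24) + L(d, 78) = (-2 - 5*(-24) + 2*(-24)²) + (-97 - 1*4) = (-2 + 120 + 2*576) + (-97 - 4) = (-2 + 120 + 1152) - 101 = 1270 - 101 = 1169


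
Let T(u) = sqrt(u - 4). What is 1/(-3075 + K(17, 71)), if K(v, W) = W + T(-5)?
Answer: -3004/9024025 - 3*I/9024025 ≈ -0.00033289 - 3.3245e-7*I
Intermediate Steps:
T(u) = sqrt(-4 + u)
K(v, W) = W + 3*I (K(v, W) = W + sqrt(-4 - 5) = W + sqrt(-9) = W + 3*I)
1/(-3075 + K(17, 71)) = 1/(-3075 + (71 + 3*I)) = 1/(-3004 + 3*I) = (-3004 - 3*I)/9024025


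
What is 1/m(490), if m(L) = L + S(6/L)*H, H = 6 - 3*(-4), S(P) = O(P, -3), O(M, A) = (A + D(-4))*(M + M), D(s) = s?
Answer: 35/17042 ≈ 0.0020537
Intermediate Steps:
O(M, A) = 2*M*(-4 + A) (O(M, A) = (A - 4)*(M + M) = (-4 + A)*(2*M) = 2*M*(-4 + A))
S(P) = -14*P (S(P) = 2*P*(-4 - 3) = 2*P*(-7) = -14*P)
H = 18 (H = 6 + 12 = 18)
m(L) = L - 1512/L (m(L) = L - 84/L*18 = L - 1512/L)
1/m(490) = 1/(490 - 1512/490) = 1/(490 - 1512*1/490) = 1/(490 - 108/35) = 1/(17042/35) = 35/17042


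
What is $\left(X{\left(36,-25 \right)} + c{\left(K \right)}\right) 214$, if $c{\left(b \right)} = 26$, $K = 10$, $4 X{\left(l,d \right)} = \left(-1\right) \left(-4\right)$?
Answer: $5778$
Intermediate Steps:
$X{\left(l,d \right)} = 1$ ($X{\left(l,d \right)} = \frac{\left(-1\right) \left(-4\right)}{4} = \frac{1}{4} \cdot 4 = 1$)
$\left(X{\left(36,-25 \right)} + c{\left(K \right)}\right) 214 = \left(1 + 26\right) 214 = 27 \cdot 214 = 5778$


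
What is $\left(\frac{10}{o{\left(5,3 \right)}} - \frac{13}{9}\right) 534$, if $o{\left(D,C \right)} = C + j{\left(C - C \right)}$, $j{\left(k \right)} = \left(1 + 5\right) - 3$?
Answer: $\frac{356}{3} \approx 118.67$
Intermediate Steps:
$j{\left(k \right)} = 3$ ($j{\left(k \right)} = 6 - 3 = 3$)
$o{\left(D,C \right)} = 3 + C$ ($o{\left(D,C \right)} = C + 3 = 3 + C$)
$\left(\frac{10}{o{\left(5,3 \right)}} - \frac{13}{9}\right) 534 = \left(\frac{10}{3 + 3} - \frac{13}{9}\right) 534 = \left(\frac{10}{6} - \frac{13}{9}\right) 534 = \left(10 \cdot \frac{1}{6} - \frac{13}{9}\right) 534 = \left(\frac{5}{3} - \frac{13}{9}\right) 534 = \frac{2}{9} \cdot 534 = \frac{356}{3}$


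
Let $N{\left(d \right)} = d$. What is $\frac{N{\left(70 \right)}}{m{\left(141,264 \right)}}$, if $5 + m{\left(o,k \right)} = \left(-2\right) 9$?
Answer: $- \frac{70}{23} \approx -3.0435$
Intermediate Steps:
$m{\left(o,k \right)} = -23$ ($m{\left(o,k \right)} = -5 - 18 = -23$)
$\frac{N{\left(70 \right)}}{m{\left(141,264 \right)}} = \frac{70}{-23} = 70 \left(- \frac{1}{23}\right) = - \frac{70}{23}$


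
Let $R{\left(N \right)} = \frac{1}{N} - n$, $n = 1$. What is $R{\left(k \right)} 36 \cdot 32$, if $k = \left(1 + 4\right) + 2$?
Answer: $- \frac{6912}{7} \approx -987.43$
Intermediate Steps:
$k = 7$ ($k = 5 + 2 = 7$)
$R{\left(N \right)} = -1 + \frac{1}{N}$ ($R{\left(N \right)} = \frac{1}{N} - 1 = -1 + \frac{1}{N}$)
$R{\left(k \right)} 36 \cdot 32 = \frac{1 - 7}{7} \cdot 36 \cdot 32 = \frac{1}{7} \left(-6\right) 36 \cdot 32 = \left(- \frac{6}{7}\right) 36 \cdot 32 = \left(- \frac{216}{7}\right) 32 = - \frac{6912}{7}$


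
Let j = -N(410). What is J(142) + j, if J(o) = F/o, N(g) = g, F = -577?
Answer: -58797/142 ≈ -414.06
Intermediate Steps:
J(o) = -577/o
j = -410 (j = -1*410 = -410)
J(142) + j = -577/142 - 410 = -58797/142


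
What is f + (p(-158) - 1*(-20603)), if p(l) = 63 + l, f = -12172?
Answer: 8336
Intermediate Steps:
f + (p(-158) - 1*(-20603)) = -12172 + ((63 - 158) - 1*(-20603)) = -12172 + (-95 + 20603) = -12172 + 20508 = 8336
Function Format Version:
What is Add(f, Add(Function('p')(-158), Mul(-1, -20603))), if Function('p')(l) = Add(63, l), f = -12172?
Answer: 8336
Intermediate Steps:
Add(f, Add(Function('p')(-158), Mul(-1, -20603))) = Add(-12172, Add(Add(63, -158), Mul(-1, -20603))) = Add(-12172, Add(-95, 20603)) = Add(-12172, 20508) = 8336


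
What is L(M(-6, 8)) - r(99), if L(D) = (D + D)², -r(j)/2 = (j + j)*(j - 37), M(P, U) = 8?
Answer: 24808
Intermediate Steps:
r(j) = -4*j*(-37 + j) (r(j) = -2*(j + j)*(j - 37) = -2*2*j*(-37 + j) = -4*j*(-37 + j))
L(D) = 4*D² (L(D) = (2*D)² = 4*D²)
L(M(-6, 8)) - r(99) = 4*8² - 4*99*(37 - 1*99) = 4*64 - 4*99*(37 - 99) = 256 - 4*99*(-62) = 256 - 1*(-24552) = 256 + 24552 = 24808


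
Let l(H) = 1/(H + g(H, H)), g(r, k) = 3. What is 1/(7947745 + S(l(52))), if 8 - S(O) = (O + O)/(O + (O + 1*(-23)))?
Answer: 1263/10038012041 ≈ 1.2582e-7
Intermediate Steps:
l(H) = 1/(3 + H) (l(H) = 1/(H + 3) = 1/(3 + H))
S(O) = 8 - 2*O/(-23 + 2*O) (S(O) = 8 - (O + O)/(O + (O + 1*(-23))) = 8 - 2*O/(O + (O - 23)) = 8 - 2*O/(O + (-23 + O)) = 8 - 2*O/(-23 + 2*O))
1/(7947745 + S(l(52))) = 1/(7947745 + 2*(-92 + 7/(3 + 52))/(-23 + 2/(3 + 52))) = 1/(7947745 + 2*(-92 + 7/55)/(-23 + 2/55)) = 1/(7947745 + 2*(-5053/55)/(-1263/55)) = 1/(7947745 + 2*(-55/1263)*(-5053/55)) = 1/(7947745 + 10106/1263) = 1/(10038012041/1263) = 1263/10038012041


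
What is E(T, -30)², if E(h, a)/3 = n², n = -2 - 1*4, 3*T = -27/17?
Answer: 11664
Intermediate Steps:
T = -9/17 (T = (-27/17)/3 = (-27*1/17)/3 = (⅓)*(-27/17) = -9/17 ≈ -0.52941)
n = -6 (n = -2 - 4 = -6)
E(h, a) = 108 (E(h, a) = 3*(-6)² = 3*36 = 108)
E(T, -30)² = 108² = 11664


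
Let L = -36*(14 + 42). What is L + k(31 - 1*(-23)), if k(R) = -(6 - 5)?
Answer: -2017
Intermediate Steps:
k(R) = -1 (k(R) = -1*1 = -1)
L = -2016 (L = -36*56 = -2016)
L + k(31 - 1*(-23)) = -2016 - 1 = -2017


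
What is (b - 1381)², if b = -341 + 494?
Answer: 1507984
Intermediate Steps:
b = 153
(b - 1381)² = (153 - 1381)² = (-1228)² = 1507984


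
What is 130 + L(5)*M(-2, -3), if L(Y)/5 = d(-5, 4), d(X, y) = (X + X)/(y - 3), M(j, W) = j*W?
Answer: -170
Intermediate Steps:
M(j, W) = W*j
d(X, y) = 2*X/(-3 + y) (d(X, y) = (2*X)/(-3 + y) = 2*X/(-3 + y))
L(Y) = -50 (L(Y) = 5*(2*(-5)/(-3 + 4)) = 5*(2*(-5)/1) = 5*(2*(-5)*1) = 5*(-10) = -50)
130 + L(5)*M(-2, -3) = 130 - (-150)*(-2) = 130 - 50*6 = 130 - 300 = -170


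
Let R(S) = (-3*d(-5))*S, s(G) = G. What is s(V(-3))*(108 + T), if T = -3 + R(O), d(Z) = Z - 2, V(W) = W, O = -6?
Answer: 63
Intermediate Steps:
d(Z) = -2 + Z
R(S) = 21*S (R(S) = (-3*(-2 - 5))*S = (-3*(-7))*S = 21*S)
T = -129 (T = -3 + 21*(-6) = -3 - 126 = -129)
s(V(-3))*(108 + T) = -3*(108 - 129) = -3*(-21) = 63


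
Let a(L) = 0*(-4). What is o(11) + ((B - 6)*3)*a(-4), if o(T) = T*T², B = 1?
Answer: 1331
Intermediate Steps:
a(L) = 0
o(T) = T³
o(11) + ((B - 6)*3)*a(-4) = 11³ + ((1 - 6)*3)*0 = 1331 - 5*3*0 = 1331 - 15*0 = 1331 + 0 = 1331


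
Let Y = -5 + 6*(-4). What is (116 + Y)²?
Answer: 7569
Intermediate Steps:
Y = -29 (Y = -5 - 24 = -29)
(116 + Y)² = (116 - 29)² = 87² = 7569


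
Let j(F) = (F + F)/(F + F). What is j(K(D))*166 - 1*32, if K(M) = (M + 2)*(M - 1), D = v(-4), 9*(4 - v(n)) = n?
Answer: 134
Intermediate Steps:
v(n) = 4 - n/9
D = 40/9 (D = 4 - ⅑*(-4) = 4 + 4/9 = 40/9 ≈ 4.4444)
K(M) = (-1 + M)*(2 + M) (K(M) = (2 + M)*(-1 + M) = (-1 + M)*(2 + M))
j(F) = 1 (j(F) = (2*F)/((2*F)) = (2*F)*(1/(2*F)) = 1)
j(K(D))*166 - 1*32 = 1*166 - 1*32 = 166 - 32 = 134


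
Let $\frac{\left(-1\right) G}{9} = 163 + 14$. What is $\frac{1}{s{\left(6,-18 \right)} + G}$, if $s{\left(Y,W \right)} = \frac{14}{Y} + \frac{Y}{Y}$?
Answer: $- \frac{3}{4769} \approx -0.00062906$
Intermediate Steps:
$G = -1593$ ($G = - 9 \left(163 + 14\right) = \left(-9\right) 177 = -1593$)
$s{\left(Y,W \right)} = 1 + \frac{14}{Y}$ ($s{\left(Y,W \right)} = \frac{14}{Y} + 1 = 1 + \frac{14}{Y}$)
$\frac{1}{s{\left(6,-18 \right)} + G} = \frac{1}{\frac{14 + 6}{6} - 1593} = \frac{1}{\frac{1}{6} \cdot 20 - 1593} = \frac{1}{\frac{10}{3} - 1593} = \frac{1}{- \frac{4769}{3}} = - \frac{3}{4769}$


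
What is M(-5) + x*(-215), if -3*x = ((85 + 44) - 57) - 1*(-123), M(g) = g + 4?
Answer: 13974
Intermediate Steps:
M(g) = 4 + g
x = -65 (x = -(((85 + 44) - 57) - 1*(-123))/3 = -((129 - 57) + 123)/3 = -(72 + 123)/3 = -1/3*195 = -65)
M(-5) + x*(-215) = (4 - 5) - 65*(-215) = -1 + 13975 = 13974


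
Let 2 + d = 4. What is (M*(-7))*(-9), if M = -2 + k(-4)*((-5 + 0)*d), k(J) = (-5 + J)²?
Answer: -51156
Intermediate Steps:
d = 2 (d = -2 + 4 = 2)
M = -812 (M = -2 + (-5 - 4)²*((-5 + 0)*2) = -2 + (-9)²*(-5*2) = -2 + 81*(-10) = -2 - 810 = -812)
(M*(-7))*(-9) = -812*(-7)*(-9) = 5684*(-9) = -51156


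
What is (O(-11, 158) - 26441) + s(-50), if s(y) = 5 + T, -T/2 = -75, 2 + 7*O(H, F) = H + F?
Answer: -183857/7 ≈ -26265.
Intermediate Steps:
O(H, F) = -2/7 + F/7 + H/7 (O(H, F) = -2/7 + (H + F)/7 = -2/7 + (F + H)/7 = -2/7 + (F/7 + H/7) = -2/7 + F/7 + H/7)
T = 150 (T = -2*(-75) = 150)
s(y) = 155 (s(y) = 5 + 150 = 155)
(O(-11, 158) - 26441) + s(-50) = ((-2/7 + (⅐)*158 + (⅐)*(-11)) - 26441) + 155 = ((-2/7 + 158/7 - 11/7) - 26441) + 155 = (145/7 - 26441) + 155 = -184942/7 + 155 = -183857/7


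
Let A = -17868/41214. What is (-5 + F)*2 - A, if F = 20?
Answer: 209048/6869 ≈ 30.434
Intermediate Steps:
A = -2978/6869 (A = -17868*1/41214 = -2978/6869 ≈ -0.43354)
(-5 + F)*2 - A = (-5 + 20)*2 - 1*(-2978/6869) = 15*2 + 2978/6869 = 30 + 2978/6869 = 209048/6869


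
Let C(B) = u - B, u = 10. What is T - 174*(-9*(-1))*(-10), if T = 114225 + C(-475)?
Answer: 130370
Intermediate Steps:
C(B) = 10 - B
T = 114710 (T = 114225 + (10 - 1*(-475)) = 114225 + (10 + 475) = 114225 + 485 = 114710)
T - 174*(-9*(-1))*(-10) = 114710 - 174*(-9*(-1))*(-10) = 114710 - 1566*(-10) = 114710 - 174*(-90) = 114710 + 15660 = 130370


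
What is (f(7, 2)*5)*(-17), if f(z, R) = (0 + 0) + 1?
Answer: -85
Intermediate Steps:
f(z, R) = 1 (f(z, R) = 0 + 1 = 1)
(f(7, 2)*5)*(-17) = (1*5)*(-17) = 5*(-17) = -85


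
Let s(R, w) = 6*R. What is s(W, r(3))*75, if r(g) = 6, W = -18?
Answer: -8100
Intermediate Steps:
s(W, r(3))*75 = (6*(-18))*75 = -108*75 = -8100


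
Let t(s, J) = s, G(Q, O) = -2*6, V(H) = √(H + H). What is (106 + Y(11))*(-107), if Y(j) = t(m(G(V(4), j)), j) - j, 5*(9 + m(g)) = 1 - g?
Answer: -47401/5 ≈ -9480.2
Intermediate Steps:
V(H) = √2*√H (V(H) = √(2*H) = √2*√H)
G(Q, O) = -12
m(g) = -44/5 - g/5 (m(g) = -9 + (1 - g)/5 = -9 + (⅕ - g/5) = -44/5 - g/5)
Y(j) = -32/5 - j (Y(j) = (-44/5 - ⅕*(-12)) - j = (-44/5 + 12/5) - j = -32/5 - j)
(106 + Y(11))*(-107) = (106 + (-32/5 - 1*11))*(-107) = (106 + (-32/5 - 11))*(-107) = (106 - 87/5)*(-107) = (443/5)*(-107) = -47401/5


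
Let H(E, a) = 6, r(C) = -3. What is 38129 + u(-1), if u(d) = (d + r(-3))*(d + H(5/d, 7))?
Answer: 38109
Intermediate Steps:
u(d) = (-3 + d)*(6 + d) (u(d) = (d - 3)*(d + 6) = (-3 + d)*(6 + d))
38129 + u(-1) = 38129 + (-18 + (-1)² + 3*(-1)) = 38129 + (-18 + 1 - 3) = 38129 - 20 = 38109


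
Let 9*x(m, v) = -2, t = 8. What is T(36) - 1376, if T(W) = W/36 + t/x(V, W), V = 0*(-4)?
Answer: -1411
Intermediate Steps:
V = 0
x(m, v) = -2/9 (x(m, v) = (⅑)*(-2) = -2/9)
T(W) = -36 + W/36 (T(W) = W/36 + 8/(-2/9) = W*(1/36) + 8*(-9/2) = W/36 - 36 = -36 + W/36)
T(36) - 1376 = (-36 + (1/36)*36) - 1376 = (-36 + 1) - 1376 = -35 - 1376 = -1411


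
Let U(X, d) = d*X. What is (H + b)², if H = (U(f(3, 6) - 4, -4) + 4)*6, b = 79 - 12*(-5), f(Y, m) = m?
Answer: 13225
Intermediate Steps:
U(X, d) = X*d
b = 139 (b = 79 + 60 = 139)
H = -24 (H = ((6 - 4)*(-4) + 4)*6 = (2*(-4) + 4)*6 = (-8 + 4)*6 = -4*6 = -24)
(H + b)² = (-24 + 139)² = 115² = 13225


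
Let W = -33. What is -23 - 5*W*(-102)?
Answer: -16853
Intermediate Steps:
-23 - 5*W*(-102) = -23 - 5*(-33)*(-102) = -23 + 165*(-102) = -23 - 16830 = -16853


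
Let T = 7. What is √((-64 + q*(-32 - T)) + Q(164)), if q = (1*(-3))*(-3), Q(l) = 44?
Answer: I*√371 ≈ 19.261*I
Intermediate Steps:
q = 9 (q = -3*(-3) = 9)
√((-64 + q*(-32 - T)) + Q(164)) = √((-64 + 9*(-32 - 1*7)) + 44) = √((-64 + 9*(-32 - 7)) + 44) = √((-64 + 9*(-39)) + 44) = √((-64 - 351) + 44) = √(-415 + 44) = √(-371) = I*√371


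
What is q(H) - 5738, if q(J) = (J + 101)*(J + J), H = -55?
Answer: -10798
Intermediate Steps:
q(J) = 2*J*(101 + J) (q(J) = (101 + J)*(2*J) = 2*J*(101 + J))
q(H) - 5738 = 2*(-55)*(101 - 55) - 5738 = 2*(-55)*46 - 5738 = -5060 - 5738 = -10798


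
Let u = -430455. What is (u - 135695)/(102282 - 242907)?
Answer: 22646/5625 ≈ 4.0260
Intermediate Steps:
(u - 135695)/(102282 - 242907) = (-430455 - 135695)/(102282 - 242907) = -566150/(-140625) = -566150*(-1/140625) = 22646/5625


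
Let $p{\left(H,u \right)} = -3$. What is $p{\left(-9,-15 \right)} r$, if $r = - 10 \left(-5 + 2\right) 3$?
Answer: $-270$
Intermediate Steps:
$r = 90$ ($r = - 10 \left(\left(-3\right) 3\right) = \left(-10\right) \left(-9\right) = 90$)
$p{\left(-9,-15 \right)} r = \left(-3\right) 90 = -270$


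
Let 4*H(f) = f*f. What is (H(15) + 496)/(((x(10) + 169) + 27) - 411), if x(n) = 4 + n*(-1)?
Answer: -2209/884 ≈ -2.4989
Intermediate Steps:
x(n) = 4 - n
H(f) = f²/4 (H(f) = (f*f)/4 = f²/4)
(H(15) + 496)/(((x(10) + 169) + 27) - 411) = ((¼)*15² + 496)/((((4 - 1*10) + 169) + 27) - 411) = ((¼)*225 + 496)/((((4 - 10) + 169) + 27) - 411) = (225/4 + 496)/(((-6 + 169) + 27) - 411) = 2209/(4*((163 + 27) - 411)) = 2209/(4*(190 - 411)) = (2209/4)/(-221) = (2209/4)*(-1/221) = -2209/884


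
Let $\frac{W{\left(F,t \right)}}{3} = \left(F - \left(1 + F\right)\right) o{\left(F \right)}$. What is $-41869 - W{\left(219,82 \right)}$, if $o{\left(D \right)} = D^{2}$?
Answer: $102014$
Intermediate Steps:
$W{\left(F,t \right)} = - 3 F^{2}$ ($W{\left(F,t \right)} = 3 \left(F - \left(1 + F\right)\right) F^{2} = 3 \left(- F^{2}\right) = - 3 F^{2}$)
$-41869 - W{\left(219,82 \right)} = -41869 - - 3 \cdot 219^{2} = -41869 - \left(-3\right) 47961 = -41869 - -143883 = -41869 + 143883 = 102014$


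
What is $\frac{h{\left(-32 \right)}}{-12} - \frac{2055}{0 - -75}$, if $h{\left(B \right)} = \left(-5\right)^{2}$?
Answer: $- \frac{1769}{60} \approx -29.483$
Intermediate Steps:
$h{\left(B \right)} = 25$
$\frac{h{\left(-32 \right)}}{-12} - \frac{2055}{0 - -75} = \frac{25}{-12} - \frac{2055}{0 - -75} = 25 \left(- \frac{1}{12}\right) - \frac{2055}{0 + 75} = - \frac{25}{12} - \frac{2055}{75} = - \frac{25}{12} - \frac{137}{5} = - \frac{1769}{60}$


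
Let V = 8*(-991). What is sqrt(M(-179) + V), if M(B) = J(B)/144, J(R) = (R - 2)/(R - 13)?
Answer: I*sqrt(657579489)/288 ≈ 89.039*I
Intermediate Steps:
V = -7928
J(R) = (-2 + R)/(-13 + R)
M(B) = (-2 + B)/(144*(-13 + B)) (M(B) = ((-2 + B)/(-13 + B))/144 = ((-2 + B)/(-13 + B))*(1/144) = (-2 + B)/(144*(-13 + B)))
sqrt(M(-179) + V) = sqrt((-2 - 179)/(144*(-13 - 179)) - 7928) = sqrt((1/144)*(-181)/(-192) - 7928) = sqrt((1/144)*(-1/192)*(-181) - 7928) = sqrt(181/27648 - 7928) = sqrt(-219193163/27648) = I*sqrt(657579489)/288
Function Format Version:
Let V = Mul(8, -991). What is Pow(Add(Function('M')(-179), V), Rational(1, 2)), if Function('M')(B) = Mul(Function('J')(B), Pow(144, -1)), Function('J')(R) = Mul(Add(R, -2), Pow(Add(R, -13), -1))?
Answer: Mul(Rational(1, 288), I, Pow(657579489, Rational(1, 2))) ≈ Mul(89.039, I)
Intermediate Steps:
V = -7928
Function('J')(R) = Mul(Pow(Add(-13, R), -1), Add(-2, R)) (Function('J')(R) = Mul(Add(-2, R), Pow(Add(-13, R), -1)) = Mul(Pow(Add(-13, R), -1), Add(-2, R)))
Function('M')(B) = Mul(Rational(1, 144), Pow(Add(-13, B), -1), Add(-2, B)) (Function('M')(B) = Mul(Mul(Pow(Add(-13, B), -1), Add(-2, B)), Pow(144, -1)) = Mul(Mul(Pow(Add(-13, B), -1), Add(-2, B)), Rational(1, 144)) = Mul(Rational(1, 144), Pow(Add(-13, B), -1), Add(-2, B)))
Pow(Add(Function('M')(-179), V), Rational(1, 2)) = Pow(Add(Mul(Rational(1, 144), Pow(Add(-13, -179), -1), Add(-2, -179)), -7928), Rational(1, 2)) = Pow(Add(Mul(Rational(1, 144), Pow(-192, -1), -181), -7928), Rational(1, 2)) = Pow(Add(Mul(Rational(1, 144), Rational(-1, 192), -181), -7928), Rational(1, 2)) = Pow(Add(Rational(181, 27648), -7928), Rational(1, 2)) = Pow(Rational(-219193163, 27648), Rational(1, 2)) = Mul(Rational(1, 288), I, Pow(657579489, Rational(1, 2)))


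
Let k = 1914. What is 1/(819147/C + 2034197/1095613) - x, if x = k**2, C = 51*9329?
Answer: -119882781468109961/32724496782 ≈ -3.6634e+6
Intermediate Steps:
C = 475779
x = 3663396 (x = 1914**2 = 3663396)
1/(819147/C + 2034197/1095613) - x = 1/(819147/475779 + 2034197/1095613) - 1*3663396 = 1/(819147*(1/475779) + 2034197*(1/1095613)) - 3663396 = 1/(14371/8347 + 2034197/1095613) - 3663396 = 1/(32724496782/9145081711) - 3663396 = 9145081711/32724496782 - 3663396 = -119882781468109961/32724496782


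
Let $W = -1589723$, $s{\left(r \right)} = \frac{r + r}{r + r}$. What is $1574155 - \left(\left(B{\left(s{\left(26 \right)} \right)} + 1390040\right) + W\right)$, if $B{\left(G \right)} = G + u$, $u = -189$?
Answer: $1774026$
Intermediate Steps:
$s{\left(r \right)} = 1$ ($s{\left(r \right)} = \frac{2 r}{2 r} = 2 r \frac{1}{2 r} = 1$)
$B{\left(G \right)} = -189 + G$ ($B{\left(G \right)} = G - 189 = -189 + G$)
$1574155 - \left(\left(B{\left(s{\left(26 \right)} \right)} + 1390040\right) + W\right) = 1574155 - \left(\left(\left(-189 + 1\right) + 1390040\right) - 1589723\right) = 1574155 - \left(\left(-188 + 1390040\right) - 1589723\right) = 1574155 - \left(1389852 - 1589723\right) = 1574155 - -199871 = 1574155 + 199871 = 1774026$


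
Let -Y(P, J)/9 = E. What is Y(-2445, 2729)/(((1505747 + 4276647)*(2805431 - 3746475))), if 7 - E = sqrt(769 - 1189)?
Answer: 63/5441487179336 - 9*I*sqrt(105)/2720743589668 ≈ 1.1578e-11 - 3.3896e-11*I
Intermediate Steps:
E = 7 - 2*I*sqrt(105) (E = 7 - sqrt(769 - 1189) = 7 - sqrt(-420) = 7 - 2*I*sqrt(105) ≈ 7.0 - 20.494*I)
Y(P, J) = -63 + 18*I*sqrt(105) (Y(P, J) = -9*(7 - 2*I*sqrt(105)) = -63 + 18*I*sqrt(105))
Y(-2445, 2729)/(((1505747 + 4276647)*(2805431 - 3746475))) = (-63 + 18*I*sqrt(105))/(((1505747 + 4276647)*(2805431 - 3746475))) = (-63 + 18*I*sqrt(105))/((5782394*(-941044))) = (-63 + 18*I*sqrt(105))/(-5441487179336) = (-63 + 18*I*sqrt(105))*(-1/5441487179336) = 63/5441487179336 - 9*I*sqrt(105)/2720743589668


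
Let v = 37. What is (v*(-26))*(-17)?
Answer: 16354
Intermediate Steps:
(v*(-26))*(-17) = (37*(-26))*(-17) = -962*(-17) = 16354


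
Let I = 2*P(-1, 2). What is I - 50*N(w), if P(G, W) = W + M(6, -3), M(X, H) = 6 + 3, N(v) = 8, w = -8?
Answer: -378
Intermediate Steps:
M(X, H) = 9
P(G, W) = 9 + W (P(G, W) = W + 9 = 9 + W)
I = 22 (I = 2*(9 + 2) = 2*11 = 22)
I - 50*N(w) = 22 - 50*8 = 22 - 400 = -378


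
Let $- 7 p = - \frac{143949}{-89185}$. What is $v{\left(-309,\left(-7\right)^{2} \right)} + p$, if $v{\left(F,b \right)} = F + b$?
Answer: $- \frac{162460649}{624295} \approx -260.23$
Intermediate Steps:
$p = - \frac{143949}{624295}$ ($p = - \frac{\left(-143949\right) \frac{1}{-89185}}{7} = - \frac{\left(-143949\right) \left(- \frac{1}{89185}\right)}{7} = \left(- \frac{1}{7}\right) \frac{143949}{89185} = - \frac{143949}{624295} \approx -0.23058$)
$v{\left(-309,\left(-7\right)^{2} \right)} + p = \left(-309 + \left(-7\right)^{2}\right) - \frac{143949}{624295} = \left(-309 + 49\right) - \frac{143949}{624295} = -260 - \frac{143949}{624295} = - \frac{162460649}{624295}$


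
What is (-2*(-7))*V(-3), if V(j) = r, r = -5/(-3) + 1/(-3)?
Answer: 56/3 ≈ 18.667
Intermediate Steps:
r = 4/3 (r = -5*(-⅓) + 1*(-⅓) = 5/3 - ⅓ = 4/3 ≈ 1.3333)
V(j) = 4/3
(-2*(-7))*V(-3) = -2*(-7)*(4/3) = 14*(4/3) = 56/3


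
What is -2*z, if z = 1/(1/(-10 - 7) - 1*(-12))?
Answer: -34/203 ≈ -0.16749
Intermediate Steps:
z = 17/203 (z = 1/(1/(-17) + 12) = 1/(-1/17 + 12) = 1/(203/17) = 17/203 ≈ 0.083744)
-2*z = -2*17/203 = -34/203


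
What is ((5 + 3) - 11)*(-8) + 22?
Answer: 46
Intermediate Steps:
((5 + 3) - 11)*(-8) + 22 = (8 - 11)*(-8) + 22 = -3*(-8) + 22 = 24 + 22 = 46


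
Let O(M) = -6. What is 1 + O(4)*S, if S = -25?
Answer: 151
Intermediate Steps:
1 + O(4)*S = 1 - 6*(-25) = 1 + 150 = 151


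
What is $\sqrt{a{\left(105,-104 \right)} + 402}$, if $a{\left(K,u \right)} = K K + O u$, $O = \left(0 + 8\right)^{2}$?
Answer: $\sqrt{4771} \approx 69.072$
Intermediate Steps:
$O = 64$ ($O = 8^{2} = 64$)
$a{\left(K,u \right)} = K^{2} + 64 u$ ($a{\left(K,u \right)} = K K + 64 u = K^{2} + 64 u$)
$\sqrt{a{\left(105,-104 \right)} + 402} = \sqrt{\left(105^{2} + 64 \left(-104\right)\right) + 402} = \sqrt{\left(11025 - 6656\right) + 402} = \sqrt{4369 + 402} = \sqrt{4771}$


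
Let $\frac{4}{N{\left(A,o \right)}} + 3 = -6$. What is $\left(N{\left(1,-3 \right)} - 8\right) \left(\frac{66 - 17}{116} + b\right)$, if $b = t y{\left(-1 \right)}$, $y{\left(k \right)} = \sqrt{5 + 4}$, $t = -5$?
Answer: $\frac{32129}{261} \approx 123.1$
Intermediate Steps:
$N{\left(A,o \right)} = - \frac{4}{9}$ ($N{\left(A,o \right)} = \frac{4}{-3 - 6} = \frac{4}{-9} = 4 \left(- \frac{1}{9}\right) = - \frac{4}{9}$)
$y{\left(k \right)} = 3$ ($y{\left(k \right)} = \sqrt{9} = 3$)
$b = -15$ ($b = \left(-5\right) 3 = -15$)
$\left(N{\left(1,-3 \right)} - 8\right) \left(\frac{66 - 17}{116} + b\right) = \left(- \frac{4}{9} - 8\right) \left(\frac{66 - 17}{116} - 15\right) = \left(- \frac{4}{9} - 8\right) \left(\left(66 - 17\right) \frac{1}{116} - 15\right) = - \frac{76 \left(49 \cdot \frac{1}{116} - 15\right)}{9} = - \frac{76 \left(\frac{49}{116} - 15\right)}{9} = \left(- \frac{76}{9}\right) \left(- \frac{1691}{116}\right) = \frac{32129}{261}$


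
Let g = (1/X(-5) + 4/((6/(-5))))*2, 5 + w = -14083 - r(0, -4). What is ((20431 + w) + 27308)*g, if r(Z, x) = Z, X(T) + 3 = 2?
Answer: -291642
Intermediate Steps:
X(T) = -1 (X(T) = -3 + 2 = -1)
w = -14088 (w = -5 + (-14083 - 1*0) = -5 + (-14083 + 0) = -5 - 14083 = -14088)
g = -26/3 (g = (1/(-1) + 4/((6/(-5))))*2 = (1*(-1) + 4/((6*(-1/5))))*2 = (-1 + 4/(-6/5))*2 = (-1 + 4*(-5/6))*2 = (-1 - 10/3)*2 = -13/3*2 = -26/3 ≈ -8.6667)
((20431 + w) + 27308)*g = ((20431 - 14088) + 27308)*(-26/3) = (6343 + 27308)*(-26/3) = 33651*(-26/3) = -291642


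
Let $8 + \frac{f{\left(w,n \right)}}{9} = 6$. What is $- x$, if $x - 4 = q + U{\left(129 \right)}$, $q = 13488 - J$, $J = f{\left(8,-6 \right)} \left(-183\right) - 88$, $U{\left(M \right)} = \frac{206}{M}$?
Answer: $- \frac{1327100}{129} \approx -10288.0$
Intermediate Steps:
$f{\left(w,n \right)} = -18$ ($f{\left(w,n \right)} = -72 + 9 \cdot 6 = -72 + 54 = -18$)
$J = 3206$ ($J = \left(-18\right) \left(-183\right) - 88 = 3294 - 88 = 3206$)
$q = 10282$ ($q = 13488 - 3206 = 10282$)
$x = \frac{1327100}{129}$ ($x = 4 + \left(10282 + \frac{206}{129}\right) = 4 + \frac{1326584}{129} = \frac{1327100}{129} \approx 10288.0$)
$- x = \left(-1\right) \frac{1327100}{129} = - \frac{1327100}{129}$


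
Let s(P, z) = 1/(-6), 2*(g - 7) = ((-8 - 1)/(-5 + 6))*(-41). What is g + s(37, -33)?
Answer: 574/3 ≈ 191.33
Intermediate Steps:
g = 383/2 (g = 7 + (((-8 - 1)/(-5 + 6))*(-41))/2 = 7 + (-9/1*(-41))/2 = 7 + (-9*1*(-41))/2 = 7 + (-9*(-41))/2 = 7 + (½)*369 = 7 + 369/2 = 383/2 ≈ 191.50)
s(P, z) = -⅙
g + s(37, -33) = 383/2 - ⅙ = 574/3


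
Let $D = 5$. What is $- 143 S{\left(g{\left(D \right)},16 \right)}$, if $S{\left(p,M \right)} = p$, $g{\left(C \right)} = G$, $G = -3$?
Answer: $429$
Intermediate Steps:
$g{\left(C \right)} = -3$
$- 143 S{\left(g{\left(D \right)},16 \right)} = \left(-143\right) \left(-3\right) = 429$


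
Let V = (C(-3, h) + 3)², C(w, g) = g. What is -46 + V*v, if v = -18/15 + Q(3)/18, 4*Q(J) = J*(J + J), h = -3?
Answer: -46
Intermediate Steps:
Q(J) = J²/2 (Q(J) = (J*(J + J))/4 = (J*(2*J))/4 = (2*J²)/4 = J²/2)
v = -19/20 (v = -18/15 + ((½)*3²)/18 = -18*1/15 + ((½)*9)*(1/18) = -6/5 + (9/2)*(1/18) = -6/5 + ¼ = -19/20 ≈ -0.95000)
V = 0 (V = (-3 + 3)² = 0² = 0)
-46 + V*v = -46 + 0*(-19/20) = -46 + 0 = -46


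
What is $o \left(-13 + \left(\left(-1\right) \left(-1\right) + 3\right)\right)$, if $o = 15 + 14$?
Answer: $-261$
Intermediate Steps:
$o = 29$
$o \left(-13 + \left(\left(-1\right) \left(-1\right) + 3\right)\right) = 29 \left(-13 + \left(\left(-1\right) \left(-1\right) + 3\right)\right) = 29 \left(-13 + \left(1 + 3\right)\right) = 29 \left(-13 + 4\right) = 29 \left(-9\right) = -261$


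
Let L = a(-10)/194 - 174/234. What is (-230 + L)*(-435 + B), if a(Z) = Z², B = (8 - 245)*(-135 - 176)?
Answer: -21272156072/1261 ≈ -1.6869e+7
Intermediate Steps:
B = 73707 (B = -237*(-311) = 73707)
L = -863/3783 (L = (-10)²/194 - 174/234 = 100*(1/194) - 174*1/234 = 50/97 - 29/39 = -863/3783 ≈ -0.22813)
(-230 + L)*(-435 + B) = (-230 - 863/3783)*(-435 + 73707) = -870953/3783*73272 = -21272156072/1261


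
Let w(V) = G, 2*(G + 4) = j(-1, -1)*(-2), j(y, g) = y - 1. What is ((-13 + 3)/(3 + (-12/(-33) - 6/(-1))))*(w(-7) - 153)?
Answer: 17050/103 ≈ 165.53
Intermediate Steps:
j(y, g) = -1 + y
G = -2 (G = -4 + ((-1 - 1)*(-2))/2 = -4 + (-2*(-2))/2 = -4 + (½)*4 = -4 + 2 = -2)
w(V) = -2
((-13 + 3)/(3 + (-12/(-33) - 6/(-1))))*(w(-7) - 153) = ((-13 + 3)/(3 + (-12/(-33) - 6/(-1))))*(-2 - 153) = -10/(3 + (-12*(-1/33) - 6*(-1)))*(-155) = -10/(3 + (4/11 + 6))*(-155) = -10/(3 + 70/11)*(-155) = -10/103/11*(-155) = -10*11/103*(-155) = -110/103*(-155) = 17050/103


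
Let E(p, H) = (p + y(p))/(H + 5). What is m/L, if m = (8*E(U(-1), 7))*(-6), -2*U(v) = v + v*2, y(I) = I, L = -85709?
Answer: 12/85709 ≈ 0.00014001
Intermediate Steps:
U(v) = -3*v/2 (U(v) = -(v + v*2)/2 = -(v + 2*v)/2 = -3*v/2)
E(p, H) = 2*p/(5 + H) (E(p, H) = (p + p)/(H + 5) = (2*p)/(5 + H) = 2*p/(5 + H))
m = -12 (m = (8*(2*(-3/2*(-1))/(5 + 7)))*(-6) = (8*(2*(3/2)/12))*(-6) = (8*(2*(3/2)*(1/12)))*(-6) = (8*(1/4))*(-6) = 2*(-6) = -12)
m/L = -12/(-85709) = -12*(-1/85709) = 12/85709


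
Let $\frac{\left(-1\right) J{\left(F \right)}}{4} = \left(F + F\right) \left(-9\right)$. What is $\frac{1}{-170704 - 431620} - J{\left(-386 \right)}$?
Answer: $\frac{16739788607}{602324} \approx 27792.0$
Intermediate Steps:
$J{\left(F \right)} = 72 F$ ($J{\left(F \right)} = - 4 \left(F + F\right) \left(-9\right) = - 4 \cdot 2 F \left(-9\right) = - 4 \left(- 18 F\right) = 72 F$)
$\frac{1}{-170704 - 431620} - J{\left(-386 \right)} = \frac{1}{-170704 - 431620} - 72 \left(-386\right) = \frac{1}{-602324} - -27792 = - \frac{1}{602324} + 27792 = \frac{16739788607}{602324}$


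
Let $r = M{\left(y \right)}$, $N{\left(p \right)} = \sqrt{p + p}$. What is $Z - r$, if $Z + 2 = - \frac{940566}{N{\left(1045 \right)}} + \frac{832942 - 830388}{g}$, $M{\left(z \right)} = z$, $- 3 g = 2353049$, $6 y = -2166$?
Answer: $\frac{844736929}{2353049} - \frac{42753 \sqrt{2090}}{95} \approx -20215.0$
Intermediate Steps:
$y = -361$ ($y = \frac{1}{6} \left(-2166\right) = -361$)
$g = - \frac{2353049}{3}$ ($g = \left(- \frac{1}{3}\right) 2353049 = - \frac{2353049}{3} \approx -7.8435 \cdot 10^{5}$)
$N{\left(p \right)} = \sqrt{2} \sqrt{p}$ ($N{\left(p \right)} = \sqrt{2 p} = \sqrt{2} \sqrt{p}$)
$r = -361$
$Z = - \frac{4713760}{2353049} - \frac{42753 \sqrt{2090}}{95}$ ($Z = -2 + \left(- \frac{940566}{\sqrt{2} \sqrt{1045}} + \frac{832942 - 830388}{- \frac{2353049}{3}}\right) = -2 + \left(- \frac{940566}{\sqrt{2090}} + \left(832942 - 830388\right) \left(- \frac{3}{2353049}\right)\right) = -2 + \left(- 940566 \frac{\sqrt{2090}}{2090} + 2554 \left(- \frac{3}{2353049}\right)\right) = -2 - \left(\frac{7662}{2353049} + \frac{42753 \sqrt{2090}}{95}\right) = - \frac{4713760}{2353049} - \frac{42753 \sqrt{2090}}{95} \approx -20576.0$)
$Z - r = \left(- \frac{4713760}{2353049} - \frac{42753 \sqrt{2090}}{95}\right) - -361 = \left(- \frac{4713760}{2353049} - \frac{42753 \sqrt{2090}}{95}\right) + 361 = \frac{844736929}{2353049} - \frac{42753 \sqrt{2090}}{95}$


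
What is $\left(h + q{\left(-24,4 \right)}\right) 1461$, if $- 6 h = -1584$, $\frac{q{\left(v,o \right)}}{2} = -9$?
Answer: $359406$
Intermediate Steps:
$q{\left(v,o \right)} = -18$ ($q{\left(v,o \right)} = 2 \left(-9\right) = -18$)
$h = 264$ ($h = \left(- \frac{1}{6}\right) \left(-1584\right) = 264$)
$\left(h + q{\left(-24,4 \right)}\right) 1461 = \left(264 - 18\right) 1461 = 246 \cdot 1461 = 359406$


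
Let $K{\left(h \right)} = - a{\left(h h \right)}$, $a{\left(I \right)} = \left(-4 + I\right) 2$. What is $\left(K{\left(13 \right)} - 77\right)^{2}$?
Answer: $165649$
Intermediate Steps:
$a{\left(I \right)} = -8 + 2 I$
$K{\left(h \right)} = 8 - 2 h^{2}$ ($K{\left(h \right)} = - (-8 + 2 h h) = - (-8 + 2 h^{2}) = 8 - 2 h^{2}$)
$\left(K{\left(13 \right)} - 77\right)^{2} = \left(\left(8 - 2 \cdot 13^{2}\right) - 77\right)^{2} = \left(\left(8 - 338\right) - 77\right)^{2} = \left(-330 - 77\right)^{2} = \left(-407\right)^{2} = 165649$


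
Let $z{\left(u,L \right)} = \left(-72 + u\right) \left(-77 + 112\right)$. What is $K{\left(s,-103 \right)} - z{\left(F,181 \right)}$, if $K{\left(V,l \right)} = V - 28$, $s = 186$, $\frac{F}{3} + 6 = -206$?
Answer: $24938$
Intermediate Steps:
$F = -636$ ($F = -18 + 3 \left(-206\right) = -18 - 618 = -636$)
$z{\left(u,L \right)} = -2520 + 35 u$ ($z{\left(u,L \right)} = \left(-72 + u\right) 35 = -2520 + 35 u$)
$K{\left(V,l \right)} = -28 + V$
$K{\left(s,-103 \right)} - z{\left(F,181 \right)} = \left(-28 + 186\right) - \left(-2520 + 35 \left(-636\right)\right) = 158 - \left(-2520 - 22260\right) = 158 - -24780 = 158 + 24780 = 24938$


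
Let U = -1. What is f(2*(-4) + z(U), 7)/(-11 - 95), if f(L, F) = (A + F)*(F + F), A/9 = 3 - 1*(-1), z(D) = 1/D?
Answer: -301/53 ≈ -5.6792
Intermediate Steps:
A = 36 (A = 9*(3 - 1*(-1)) = 9*(3 + 1) = 9*4 = 36)
f(L, F) = 2*F*(36 + F) (f(L, F) = (36 + F)*(F + F) = (36 + F)*(2*F) = 2*F*(36 + F))
f(2*(-4) + z(U), 7)/(-11 - 95) = (2*7*(36 + 7))/(-11 - 95) = (2*7*43)/(-106) = -1/106*602 = -301/53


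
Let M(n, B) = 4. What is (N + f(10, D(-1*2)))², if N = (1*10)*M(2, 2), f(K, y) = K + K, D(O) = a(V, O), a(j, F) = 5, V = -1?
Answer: 3600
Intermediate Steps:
D(O) = 5
f(K, y) = 2*K
N = 40 (N = (1*10)*4 = 10*4 = 40)
(N + f(10, D(-1*2)))² = (40 + 2*10)² = (40 + 20)² = 60² = 3600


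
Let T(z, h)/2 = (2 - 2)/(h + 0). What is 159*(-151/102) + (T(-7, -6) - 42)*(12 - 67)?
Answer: 70537/34 ≈ 2074.6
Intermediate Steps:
T(z, h) = 0 (T(z, h) = 2*((2 - 2)/(h + 0)) = 2*(0/h) = 2*0 = 0)
159*(-151/102) + (T(-7, -6) - 42)*(12 - 67) = 159*(-151/102) + (0 - 42)*(12 - 67) = 159*(-151*1/102) - 42*(-55) = 159*(-151/102) + 2310 = -8003/34 + 2310 = 70537/34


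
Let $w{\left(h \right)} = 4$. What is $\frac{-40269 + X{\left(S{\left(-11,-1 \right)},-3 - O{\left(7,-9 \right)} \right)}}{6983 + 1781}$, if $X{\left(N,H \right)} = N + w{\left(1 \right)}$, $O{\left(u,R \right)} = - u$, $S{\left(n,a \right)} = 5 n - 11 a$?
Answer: $- \frac{40309}{8764} \approx -4.5994$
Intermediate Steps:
$S{\left(n,a \right)} = - 11 a + 5 n$
$X{\left(N,H \right)} = 4 + N$ ($X{\left(N,H \right)} = N + 4 = 4 + N$)
$\frac{-40269 + X{\left(S{\left(-11,-1 \right)},-3 - O{\left(7,-9 \right)} \right)}}{6983 + 1781} = \frac{-40269 + \left(4 + \left(\left(-11\right) \left(-1\right) + 5 \left(-11\right)\right)\right)}{6983 + 1781} = \frac{-40269 + \left(4 + \left(11 - 55\right)\right)}{8764} = \left(-40269 + \left(4 - 44\right)\right) \frac{1}{8764} = \left(-40269 - 40\right) \frac{1}{8764} = \left(-40309\right) \frac{1}{8764} = - \frac{40309}{8764}$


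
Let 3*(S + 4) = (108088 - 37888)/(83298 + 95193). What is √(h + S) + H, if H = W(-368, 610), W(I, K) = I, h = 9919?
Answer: -368 + 7*√716295984915/59497 ≈ -268.43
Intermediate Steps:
S = -230188/59497 (S = -4 + ((108088 - 37888)/(83298 + 95193))/3 = -4 + (70200/178491)/3 = -4 + (70200*(1/178491))/3 = -4 + (⅓)*(23400/59497) = -4 + 7800/59497 = -230188/59497 ≈ -3.8689)
H = -368
√(h + S) + H = √(9919 - 230188/59497) - 368 = √(589920555/59497) - 368 = 7*√716295984915/59497 - 368 = -368 + 7*√716295984915/59497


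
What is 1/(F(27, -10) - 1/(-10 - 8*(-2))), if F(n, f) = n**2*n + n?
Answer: 6/118259 ≈ 5.0736e-5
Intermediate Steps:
F(n, f) = n + n**3 (F(n, f) = n**3 + n = n + n**3)
1/(F(27, -10) - 1/(-10 - 8*(-2))) = 1/((27 + 27**3) - 1/(-10 - 8*(-2))) = 1/((27 + 19683) - 1/(-10 + 16)) = 1/(19710 - 1/6) = 1/(118259/6) = 6/118259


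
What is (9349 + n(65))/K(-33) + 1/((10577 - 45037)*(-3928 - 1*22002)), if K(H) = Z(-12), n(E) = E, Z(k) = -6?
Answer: -1401976498199/893547800 ≈ -1569.0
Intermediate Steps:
K(H) = -6
(9349 + n(65))/K(-33) + 1/((10577 - 45037)*(-3928 - 1*22002)) = (9349 + 65)/(-6) + 1/((10577 - 45037)*(-3928 - 1*22002)) = 9414*(-⅙) + 1/((-34460)*(-3928 - 22002)) = -1569 - 1/34460/(-25930) = -1569 - 1/34460*(-1/25930) = -1569 + 1/893547800 = -1401976498199/893547800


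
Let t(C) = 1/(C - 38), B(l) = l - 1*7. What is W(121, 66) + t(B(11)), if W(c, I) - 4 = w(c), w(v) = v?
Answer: 4249/34 ≈ 124.97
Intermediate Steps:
B(l) = -7 + l (B(l) = l - 7 = -7 + l)
W(c, I) = 4 + c
t(C) = 1/(-38 + C)
W(121, 66) + t(B(11)) = (4 + 121) + 1/(-38 + (-7 + 11)) = 125 + 1/(-38 + 4) = 125 + 1/(-34) = 125 - 1/34 = 4249/34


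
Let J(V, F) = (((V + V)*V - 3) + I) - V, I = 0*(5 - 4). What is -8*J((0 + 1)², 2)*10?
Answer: 160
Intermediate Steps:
I = 0 (I = 0*1 = 0)
J(V, F) = -3 - V + 2*V² (J(V, F) = (((V + V)*V - 3) + 0) - V = (((2*V)*V - 3) + 0) - V = ((2*V² - 3) + 0) - V = ((-3 + 2*V²) + 0) - V = (-3 + 2*V²) - V = -3 - V + 2*V²)
-8*J((0 + 1)², 2)*10 = -8*(-3 - (0 + 1)² + 2*((0 + 1)²)²)*10 = -8*(-3 - 1*1² + 2*(1²)²)*10 = -8*(-3 - 1*1 + 2*1²)*10 = -8*(-3 - 1 + 2*1)*10 = -8*(-3 - 1 + 2)*10 = -8*(-2)*10 = 16*10 = 160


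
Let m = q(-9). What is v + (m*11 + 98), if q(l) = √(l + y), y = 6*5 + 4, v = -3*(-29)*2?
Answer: 327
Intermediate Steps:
v = 174 (v = 87*2 = 174)
y = 34 (y = 30 + 4 = 34)
q(l) = √(34 + l) (q(l) = √(l + 34) = √(34 + l))
m = 5 (m = √(34 - 9) = √25 = 5)
v + (m*11 + 98) = 174 + (5*11 + 98) = 174 + (55 + 98) = 174 + 153 = 327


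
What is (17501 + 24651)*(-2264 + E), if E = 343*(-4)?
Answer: -153264672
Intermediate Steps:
E = -1372
(17501 + 24651)*(-2264 + E) = (17501 + 24651)*(-2264 - 1372) = 42152*(-3636) = -153264672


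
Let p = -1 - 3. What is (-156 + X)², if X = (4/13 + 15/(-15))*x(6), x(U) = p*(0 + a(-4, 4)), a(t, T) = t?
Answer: 4717584/169 ≈ 27915.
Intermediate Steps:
p = -4
x(U) = 16 (x(U) = -4*(0 - 4) = -4*(-4) = 16)
X = -144/13 (X = (4/13 + 15/(-15))*16 = (4*(1/13) + 15*(-1/15))*16 = (4/13 - 1)*16 = -9/13*16 = -144/13 ≈ -11.077)
(-156 + X)² = (-156 - 144/13)² = (-2172/13)² = 4717584/169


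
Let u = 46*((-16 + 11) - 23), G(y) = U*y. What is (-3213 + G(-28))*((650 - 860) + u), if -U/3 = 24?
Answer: 1793106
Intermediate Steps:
U = -72 (U = -3*24 = -72)
G(y) = -72*y
u = -1288 (u = 46*(-5 - 23) = 46*(-28) = -1288)
(-3213 + G(-28))*((650 - 860) + u) = (-3213 - 72*(-28))*((650 - 860) - 1288) = (-3213 + 2016)*(-210 - 1288) = -1197*(-1498) = 1793106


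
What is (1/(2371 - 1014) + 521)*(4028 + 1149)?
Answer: 3660128646/1357 ≈ 2.6972e+6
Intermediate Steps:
(1/(2371 - 1014) + 521)*(4028 + 1149) = (1/1357 + 521)*5177 = (706998/1357)*5177 = 3660128646/1357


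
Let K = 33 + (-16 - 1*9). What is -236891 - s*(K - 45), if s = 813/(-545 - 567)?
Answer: -263452873/1112 ≈ -2.3692e+5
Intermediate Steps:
K = 8 (K = 33 + (-16 - 9) = 33 - 25 = 8)
s = -813/1112 (s = 813/(-1112) = 813*(-1/1112) = -813/1112 ≈ -0.73112)
-236891 - s*(K - 45) = -236891 - (-813)*(8 - 45)/1112 = -236891 - (-813)*(-37)/1112 = -236891 - 1*30081/1112 = -236891 - 30081/1112 = -263452873/1112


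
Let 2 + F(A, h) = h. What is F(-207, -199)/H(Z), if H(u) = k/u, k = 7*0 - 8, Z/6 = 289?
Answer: 174267/4 ≈ 43567.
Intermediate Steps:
Z = 1734 (Z = 6*289 = 1734)
F(A, h) = -2 + h
k = -8 (k = 0 - 8 = -8)
H(u) = -8/u
F(-207, -199)/H(Z) = (-2 - 199)/((-8/1734)) = -201/((-8*1/1734)) = -201/(-4/867) = -201*(-867/4) = 174267/4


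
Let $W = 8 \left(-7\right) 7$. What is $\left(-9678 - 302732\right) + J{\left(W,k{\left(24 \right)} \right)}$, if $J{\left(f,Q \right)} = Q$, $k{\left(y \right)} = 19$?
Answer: $-312391$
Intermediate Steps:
$W = -392$ ($W = \left(-56\right) 7 = -392$)
$\left(-9678 - 302732\right) + J{\left(W,k{\left(24 \right)} \right)} = \left(-9678 - 302732\right) + 19 = -312410 + 19 = -312391$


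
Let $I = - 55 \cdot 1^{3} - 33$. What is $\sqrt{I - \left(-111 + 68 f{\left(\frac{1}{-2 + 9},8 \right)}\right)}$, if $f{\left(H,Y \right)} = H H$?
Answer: $\frac{\sqrt{1059}}{7} \approx 4.6489$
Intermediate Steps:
$f{\left(H,Y \right)} = H^{2}$
$I = -88$ ($I = \left(-55\right) 1 - 33 = -55 - 33 = -88$)
$\sqrt{I - \left(-111 + 68 f{\left(\frac{1}{-2 + 9},8 \right)}\right)} = \sqrt{-88 + \left(111 - 68 \left(\frac{1}{-2 + 9}\right)^{2}\right)} = \sqrt{-88 + \left(111 - 68 \left(\frac{1}{7}\right)^{2}\right)} = \sqrt{-88 + \left(111 - \frac{68}{49}\right)} = \sqrt{-88 + \frac{5371}{49}} = \sqrt{\frac{1059}{49}} = \frac{\sqrt{1059}}{7}$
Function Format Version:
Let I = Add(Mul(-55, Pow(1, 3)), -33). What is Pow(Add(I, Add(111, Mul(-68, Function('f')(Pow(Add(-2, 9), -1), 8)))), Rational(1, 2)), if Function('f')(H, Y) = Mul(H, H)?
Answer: Mul(Rational(1, 7), Pow(1059, Rational(1, 2))) ≈ 4.6489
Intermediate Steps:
Function('f')(H, Y) = Pow(H, 2)
I = -88 (I = Add(Mul(-55, 1), -33) = Add(-55, -33) = -88)
Pow(Add(I, Add(111, Mul(-68, Function('f')(Pow(Add(-2, 9), -1), 8)))), Rational(1, 2)) = Pow(Add(-88, Add(111, Mul(-68, Pow(Pow(Add(-2, 9), -1), 2)))), Rational(1, 2)) = Pow(Add(-88, Add(111, Mul(-68, Pow(Pow(7, -1), 2)))), Rational(1, 2)) = Pow(Add(-88, Add(111, Mul(-68, Pow(Rational(1, 7), 2)))), Rational(1, 2)) = Pow(Add(-88, Add(111, Mul(-68, Rational(1, 49)))), Rational(1, 2)) = Pow(Add(-88, Add(111, Rational(-68, 49))), Rational(1, 2)) = Pow(Add(-88, Rational(5371, 49)), Rational(1, 2)) = Pow(Rational(1059, 49), Rational(1, 2)) = Mul(Rational(1, 7), Pow(1059, Rational(1, 2)))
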